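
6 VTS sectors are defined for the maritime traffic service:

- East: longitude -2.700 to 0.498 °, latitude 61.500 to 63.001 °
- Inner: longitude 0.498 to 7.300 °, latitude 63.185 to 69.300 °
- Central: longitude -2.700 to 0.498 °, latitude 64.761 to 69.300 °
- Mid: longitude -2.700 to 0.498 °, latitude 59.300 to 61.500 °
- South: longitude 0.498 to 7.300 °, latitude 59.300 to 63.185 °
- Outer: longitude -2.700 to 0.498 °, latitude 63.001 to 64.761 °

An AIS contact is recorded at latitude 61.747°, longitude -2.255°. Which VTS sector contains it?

East

The point has longitude = -2.255 and latitude = 61.747.
Only East satisfies -2.700 ≤ longitude ≤ 0.498 and 61.500 ≤ latitude ≤ 63.001.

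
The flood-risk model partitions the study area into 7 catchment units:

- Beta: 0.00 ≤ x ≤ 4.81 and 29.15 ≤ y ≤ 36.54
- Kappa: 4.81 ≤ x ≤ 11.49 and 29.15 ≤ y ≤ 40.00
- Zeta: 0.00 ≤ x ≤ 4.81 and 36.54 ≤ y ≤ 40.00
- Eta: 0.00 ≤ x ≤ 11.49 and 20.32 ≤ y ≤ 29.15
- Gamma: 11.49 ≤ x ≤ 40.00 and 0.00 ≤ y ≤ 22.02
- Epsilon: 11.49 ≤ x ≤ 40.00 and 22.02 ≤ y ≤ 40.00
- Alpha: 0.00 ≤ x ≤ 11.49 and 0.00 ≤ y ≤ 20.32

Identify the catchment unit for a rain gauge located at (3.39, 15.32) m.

The point has x = 3.39 and y = 15.32.
Only Alpha satisfies 0.00 ≤ x ≤ 11.49 and 0.00 ≤ y ≤ 20.32.

Alpha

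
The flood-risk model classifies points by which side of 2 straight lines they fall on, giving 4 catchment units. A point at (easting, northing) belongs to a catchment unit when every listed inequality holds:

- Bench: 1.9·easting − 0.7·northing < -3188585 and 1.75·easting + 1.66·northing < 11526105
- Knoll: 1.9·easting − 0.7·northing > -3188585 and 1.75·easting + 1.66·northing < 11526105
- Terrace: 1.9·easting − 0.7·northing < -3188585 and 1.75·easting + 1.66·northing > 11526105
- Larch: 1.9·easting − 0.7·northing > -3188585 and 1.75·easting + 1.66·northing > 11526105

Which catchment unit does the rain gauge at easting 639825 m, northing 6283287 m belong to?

1.9·639825 − 0.7·6283287 = -3182633.400, which is > -3188585
1.75·639825 + 1.66·6283287 = 11549950.170, which is > 11526105
This sign pattern matches Larch.

Larch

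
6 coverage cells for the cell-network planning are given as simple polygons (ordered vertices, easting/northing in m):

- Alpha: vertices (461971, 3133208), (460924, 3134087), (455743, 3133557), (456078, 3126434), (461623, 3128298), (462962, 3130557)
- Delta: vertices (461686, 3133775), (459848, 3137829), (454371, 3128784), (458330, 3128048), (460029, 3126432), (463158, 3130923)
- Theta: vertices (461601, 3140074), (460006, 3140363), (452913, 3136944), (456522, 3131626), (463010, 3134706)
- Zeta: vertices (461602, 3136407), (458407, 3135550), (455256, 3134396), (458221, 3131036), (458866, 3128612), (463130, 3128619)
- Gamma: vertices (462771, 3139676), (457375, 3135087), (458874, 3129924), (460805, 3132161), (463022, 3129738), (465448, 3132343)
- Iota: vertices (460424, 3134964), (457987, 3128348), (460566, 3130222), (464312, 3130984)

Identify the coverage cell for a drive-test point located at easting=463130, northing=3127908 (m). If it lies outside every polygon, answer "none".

Cast a ray rightward from (463130, 3127908). For each polygon, the edges (by vertex number in listed order) whose endpoints lie on opposite sides of northing = 3127908, where each meets that height, and whether that is right or left of the point:
Alpha: 3–4 at easting≈456008.7 (left), 4–5 at easting≈460462.8 (left) → 0 crossings.
Delta: 4–5 at easting≈458477.2 (left), 5–6 at easting≈461057.4 (left) → 0 crossings.
Theta: no edge straddles that height → 0 crossings.
Zeta: no edge straddles that height → 0 crossings.
Gamma: no edge straddles that height → 0 crossings.
Iota: no edge straddles that height → 0 crossings.
All counts are even, so the point lies outside every listed polygon.

none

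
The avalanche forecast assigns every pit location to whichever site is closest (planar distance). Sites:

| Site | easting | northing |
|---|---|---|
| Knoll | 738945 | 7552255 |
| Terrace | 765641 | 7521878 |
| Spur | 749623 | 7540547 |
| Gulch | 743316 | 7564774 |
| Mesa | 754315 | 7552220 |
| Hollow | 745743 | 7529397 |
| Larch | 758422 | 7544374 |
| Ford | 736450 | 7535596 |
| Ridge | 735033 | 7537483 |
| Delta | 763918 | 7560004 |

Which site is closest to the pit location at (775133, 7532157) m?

Terrace

Squared distances to each site:
Knoll: 1713500948.000; Terrace: 195755905.000; Spur: 721152200.000; Gulch: 2076190178.000; Mesa: 835913093.000; Hollow: 871389700.000; Larch: 428512610.000; Ford: 1508201210.000; Ridge: 1636376276.000; Delta: 901231634.000.
Minimum at Terrace.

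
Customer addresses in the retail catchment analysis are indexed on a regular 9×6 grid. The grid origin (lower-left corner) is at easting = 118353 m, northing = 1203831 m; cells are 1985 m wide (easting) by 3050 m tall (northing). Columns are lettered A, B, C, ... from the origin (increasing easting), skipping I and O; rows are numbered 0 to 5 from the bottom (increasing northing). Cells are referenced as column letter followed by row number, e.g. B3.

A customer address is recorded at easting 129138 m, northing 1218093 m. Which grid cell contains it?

Column index: ⌊(129138 − 118353) / 1985⌋ = ⌊5.433⌋ = 5 → column F
Row offset from origin: ⌊(1218093 − 1203831) / 3050⌋ = ⌊4.676⌋ = 4 → row 4

F4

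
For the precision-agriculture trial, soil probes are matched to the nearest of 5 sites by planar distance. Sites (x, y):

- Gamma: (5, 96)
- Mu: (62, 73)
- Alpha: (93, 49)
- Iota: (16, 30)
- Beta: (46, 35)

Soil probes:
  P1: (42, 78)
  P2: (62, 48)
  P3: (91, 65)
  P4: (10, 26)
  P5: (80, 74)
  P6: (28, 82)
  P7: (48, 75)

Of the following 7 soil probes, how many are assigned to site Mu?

P1 → Mu
P2 → Beta
P3 → Alpha
P4 → Iota
P5 → Mu
P6 → Gamma
P7 → Mu
3 of the 7 go to Mu.

3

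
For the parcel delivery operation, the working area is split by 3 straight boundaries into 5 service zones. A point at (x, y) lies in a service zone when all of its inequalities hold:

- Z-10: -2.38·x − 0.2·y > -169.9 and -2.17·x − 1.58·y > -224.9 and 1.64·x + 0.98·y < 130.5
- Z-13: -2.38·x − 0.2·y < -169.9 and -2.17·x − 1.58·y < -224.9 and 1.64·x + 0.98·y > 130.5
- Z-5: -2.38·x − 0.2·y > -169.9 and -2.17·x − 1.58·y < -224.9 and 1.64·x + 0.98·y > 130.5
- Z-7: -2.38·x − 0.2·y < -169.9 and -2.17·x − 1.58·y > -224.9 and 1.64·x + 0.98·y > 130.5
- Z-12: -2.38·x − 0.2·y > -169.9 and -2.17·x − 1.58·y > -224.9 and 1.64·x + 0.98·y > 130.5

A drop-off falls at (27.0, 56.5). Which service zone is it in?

Z-10

-2.38·27.0 − 0.2·56.5 = -75.560, which is > -169.9
-2.17·27.0 − 1.58·56.5 = -147.860, which is > -224.9
1.64·27.0 + 0.98·56.5 = 99.650, which is < 130.5
This sign pattern matches Z-10.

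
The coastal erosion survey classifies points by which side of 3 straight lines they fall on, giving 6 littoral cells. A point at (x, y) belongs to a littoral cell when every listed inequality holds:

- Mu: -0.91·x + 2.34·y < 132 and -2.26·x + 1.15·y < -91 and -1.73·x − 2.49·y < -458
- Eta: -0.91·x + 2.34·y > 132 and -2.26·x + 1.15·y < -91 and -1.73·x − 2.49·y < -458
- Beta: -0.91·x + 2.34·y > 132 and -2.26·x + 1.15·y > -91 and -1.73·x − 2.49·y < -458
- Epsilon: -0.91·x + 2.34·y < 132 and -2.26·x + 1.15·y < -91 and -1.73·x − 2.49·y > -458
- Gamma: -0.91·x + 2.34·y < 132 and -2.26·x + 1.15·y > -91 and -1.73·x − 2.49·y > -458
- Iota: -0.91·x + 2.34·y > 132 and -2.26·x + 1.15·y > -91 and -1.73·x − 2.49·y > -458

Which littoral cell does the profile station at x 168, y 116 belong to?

Mu

-0.91·168 + 2.34·116 = 118.560, which is < 132
-2.26·168 + 1.15·116 = -246.280, which is < -91
-1.73·168 − 2.49·116 = -579.480, which is < -458
This sign pattern matches Mu.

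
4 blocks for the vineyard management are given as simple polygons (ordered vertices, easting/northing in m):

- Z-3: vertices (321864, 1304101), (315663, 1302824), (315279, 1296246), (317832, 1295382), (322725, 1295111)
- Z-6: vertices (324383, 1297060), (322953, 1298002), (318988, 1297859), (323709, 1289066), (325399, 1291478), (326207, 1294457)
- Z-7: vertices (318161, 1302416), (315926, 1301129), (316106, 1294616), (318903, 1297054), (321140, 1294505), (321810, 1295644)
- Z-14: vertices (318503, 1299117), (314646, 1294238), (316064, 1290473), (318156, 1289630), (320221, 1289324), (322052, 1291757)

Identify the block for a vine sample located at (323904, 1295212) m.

Z-6

Cast a ray rightward from (323904, 1295212). For each polygon, the edges (by vertex number in listed order) whose endpoints lie on opposite sides of northing = 1295212, where each meets that height, and whether that is right or left of the point:
Z-3: 4–5 at easting≈320901.4 (left), 5–1 at easting≈322715.3 (left) → 0 crossings.
Z-6: 3–4 at easting≈320409.2 (left), 6–1 at easting≈325677.9 (right) → 1 crossing.
Z-7: 2–3 at easting≈316089.5 (left), 3–4 at easting≈316789.8 (left), 4–5 at easting≈320519.5 (left), 5–6 at easting≈321555.9 (left) → 0 crossings.
Z-14: 1–2 at easting≈315416.0 (left), 6–1 at easting≈320386.0 (left) → 0 crossings.
Only Z-6 has an odd count, so the point is inside Z-6.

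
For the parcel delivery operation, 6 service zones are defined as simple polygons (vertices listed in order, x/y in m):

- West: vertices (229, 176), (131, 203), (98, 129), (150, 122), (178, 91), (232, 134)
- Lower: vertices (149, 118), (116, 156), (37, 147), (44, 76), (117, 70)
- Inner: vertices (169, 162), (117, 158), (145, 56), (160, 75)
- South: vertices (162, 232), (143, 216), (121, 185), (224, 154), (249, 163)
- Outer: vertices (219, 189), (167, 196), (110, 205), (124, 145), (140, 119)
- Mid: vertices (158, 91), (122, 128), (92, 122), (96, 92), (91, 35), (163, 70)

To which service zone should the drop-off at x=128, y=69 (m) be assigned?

Mid

Cast a ray rightward from (128, 69). For each polygon, the edges (by vertex number in listed order) whose endpoints lie on opposite sides of y = 69, where each meets that height, and whether that is right or left of the point:
West: no edge straddles that height → 0 crossings.
Lower: no edge straddles that height → 0 crossings.
Inner: 2–3 at x≈141.4 (right), 3–4 at x≈155.3 (right) → 2 crossings.
South: no edge straddles that height → 0 crossings.
Outer: no edge straddles that height → 0 crossings.
Mid: 4–5 at x≈94.0 (left), 5–6 at x≈160.9 (right) → 1 crossing.
Only Mid has an odd count, so the point is inside Mid.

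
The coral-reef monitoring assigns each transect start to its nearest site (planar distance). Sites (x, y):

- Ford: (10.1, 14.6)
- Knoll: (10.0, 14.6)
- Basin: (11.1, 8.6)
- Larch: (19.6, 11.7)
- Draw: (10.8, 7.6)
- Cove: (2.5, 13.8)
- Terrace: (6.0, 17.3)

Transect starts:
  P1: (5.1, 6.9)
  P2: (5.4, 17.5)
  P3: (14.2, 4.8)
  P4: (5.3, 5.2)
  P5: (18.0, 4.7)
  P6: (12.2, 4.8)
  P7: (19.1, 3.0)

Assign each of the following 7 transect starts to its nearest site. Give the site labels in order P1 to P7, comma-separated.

Draw, Terrace, Draw, Draw, Larch, Draw, Larch

P1 → Draw (d²=32.98)
P2 → Terrace (d²=0.40)
P3 → Draw (d²=19.40)
P4 → Draw (d²=36.01)
P5 → Larch (d²=51.56)
P6 → Draw (d²=9.80)
P7 → Larch (d²=75.94)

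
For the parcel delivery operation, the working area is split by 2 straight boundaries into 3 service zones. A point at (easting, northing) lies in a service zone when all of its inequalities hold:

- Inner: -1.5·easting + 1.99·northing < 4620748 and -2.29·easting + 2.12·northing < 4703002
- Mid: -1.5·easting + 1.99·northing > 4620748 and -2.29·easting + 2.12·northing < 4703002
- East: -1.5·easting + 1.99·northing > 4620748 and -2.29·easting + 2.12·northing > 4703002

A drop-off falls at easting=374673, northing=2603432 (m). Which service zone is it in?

Inner

-1.5·374673 + 1.99·2603432 = 4618820.180, which is < 4620748
-2.29·374673 + 2.12·2603432 = 4661274.670, which is < 4703002
This sign pattern matches Inner.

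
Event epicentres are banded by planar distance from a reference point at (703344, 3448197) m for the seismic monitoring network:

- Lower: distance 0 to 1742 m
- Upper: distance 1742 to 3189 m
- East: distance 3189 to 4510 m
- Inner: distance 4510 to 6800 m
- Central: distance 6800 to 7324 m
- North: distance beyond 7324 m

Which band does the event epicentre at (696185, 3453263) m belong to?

North

Distance = √((696185−703344)² + (3453263−3448197)²) = √(51251281.000 + 25664356.000) = 8770.156 m.
7324 ≤ 8770.156 < ∞ → North.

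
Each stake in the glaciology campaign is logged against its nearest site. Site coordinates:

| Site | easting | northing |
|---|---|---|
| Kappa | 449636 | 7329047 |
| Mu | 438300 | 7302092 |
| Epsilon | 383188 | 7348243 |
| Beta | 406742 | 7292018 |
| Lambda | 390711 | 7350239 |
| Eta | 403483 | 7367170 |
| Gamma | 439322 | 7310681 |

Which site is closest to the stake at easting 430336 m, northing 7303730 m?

Squared distances to each site:
Kappa: 1013440489.000; Mu: 66108340.000; Epsilon: 4204341073.000; Beta: 693847780.000; Lambda: 3733227706.000; Eta: 4745717209.000; Gamma: 129064597.000.
Minimum at Mu.

Mu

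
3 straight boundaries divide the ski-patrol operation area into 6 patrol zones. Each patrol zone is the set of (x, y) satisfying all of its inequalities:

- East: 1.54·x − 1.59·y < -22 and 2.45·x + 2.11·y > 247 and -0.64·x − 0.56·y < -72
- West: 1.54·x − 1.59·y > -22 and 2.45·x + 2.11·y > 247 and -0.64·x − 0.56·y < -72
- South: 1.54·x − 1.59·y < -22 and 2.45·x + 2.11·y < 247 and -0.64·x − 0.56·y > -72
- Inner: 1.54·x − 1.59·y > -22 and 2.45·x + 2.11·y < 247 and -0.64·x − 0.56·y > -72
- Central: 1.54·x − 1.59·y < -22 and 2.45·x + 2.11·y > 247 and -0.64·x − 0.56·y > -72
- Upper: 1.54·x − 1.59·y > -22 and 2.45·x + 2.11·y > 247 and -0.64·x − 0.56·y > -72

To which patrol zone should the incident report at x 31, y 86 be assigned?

1.54·31 − 1.59·86 = -89.000, which is < -22
2.45·31 + 2.11·86 = 257.410, which is > 247
-0.64·31 − 0.56·86 = -68.000, which is > -72
This sign pattern matches Central.

Central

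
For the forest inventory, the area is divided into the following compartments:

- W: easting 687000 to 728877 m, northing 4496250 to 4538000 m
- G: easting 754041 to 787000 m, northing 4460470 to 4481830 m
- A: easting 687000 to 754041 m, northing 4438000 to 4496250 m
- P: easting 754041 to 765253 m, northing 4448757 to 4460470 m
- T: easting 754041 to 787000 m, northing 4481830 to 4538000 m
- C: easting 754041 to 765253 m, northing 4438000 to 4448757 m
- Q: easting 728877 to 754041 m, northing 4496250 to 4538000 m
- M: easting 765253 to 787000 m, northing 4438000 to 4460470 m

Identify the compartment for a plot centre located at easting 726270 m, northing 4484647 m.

A

The point has easting = 726270 and northing = 4484647.
Only A satisfies 687000 ≤ easting ≤ 754041 and 4438000 ≤ northing ≤ 4496250.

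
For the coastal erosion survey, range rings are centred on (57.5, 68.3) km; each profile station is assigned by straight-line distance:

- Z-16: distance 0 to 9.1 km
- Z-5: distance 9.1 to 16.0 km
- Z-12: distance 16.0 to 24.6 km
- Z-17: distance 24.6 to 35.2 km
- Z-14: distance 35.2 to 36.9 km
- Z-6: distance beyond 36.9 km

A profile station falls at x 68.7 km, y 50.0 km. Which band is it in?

Distance = √((68.7−57.5)² + (50.0−68.3)²) = √(125.440 + 334.890) = 21.455 km.
16.0 ≤ 21.455 < 24.6 → Z-12.

Z-12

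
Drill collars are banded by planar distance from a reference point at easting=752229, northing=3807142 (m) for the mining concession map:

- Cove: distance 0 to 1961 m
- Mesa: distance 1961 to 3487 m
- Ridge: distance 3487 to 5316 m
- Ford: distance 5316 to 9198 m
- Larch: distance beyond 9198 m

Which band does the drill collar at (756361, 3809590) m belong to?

Distance = √((756361−752229)² + (3809590−3807142)²) = √(17073424.000 + 5992704.000) = 4802.721 m.
3487 ≤ 4802.721 < 5316 → Ridge.

Ridge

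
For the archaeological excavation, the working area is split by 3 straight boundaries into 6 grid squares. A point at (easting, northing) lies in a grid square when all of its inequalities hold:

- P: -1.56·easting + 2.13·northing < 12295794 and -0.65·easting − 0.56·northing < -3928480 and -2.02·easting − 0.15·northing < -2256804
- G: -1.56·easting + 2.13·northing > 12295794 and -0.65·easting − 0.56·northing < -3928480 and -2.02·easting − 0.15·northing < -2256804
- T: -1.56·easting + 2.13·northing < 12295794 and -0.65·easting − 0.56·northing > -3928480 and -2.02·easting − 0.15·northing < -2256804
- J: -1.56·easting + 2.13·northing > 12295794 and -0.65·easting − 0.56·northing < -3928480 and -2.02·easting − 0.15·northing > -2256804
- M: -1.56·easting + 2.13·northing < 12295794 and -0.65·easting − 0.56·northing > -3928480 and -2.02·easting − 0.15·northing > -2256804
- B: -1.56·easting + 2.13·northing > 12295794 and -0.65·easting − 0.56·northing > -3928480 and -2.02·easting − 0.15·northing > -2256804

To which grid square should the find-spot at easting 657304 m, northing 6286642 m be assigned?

-1.56·657304 + 2.13·6286642 = 12365153.220, which is > 12295794
-0.65·657304 − 0.56·6286642 = -3947767.120, which is < -3928480
-2.02·657304 − 0.15·6286642 = -2270750.380, which is < -2256804
This sign pattern matches G.

G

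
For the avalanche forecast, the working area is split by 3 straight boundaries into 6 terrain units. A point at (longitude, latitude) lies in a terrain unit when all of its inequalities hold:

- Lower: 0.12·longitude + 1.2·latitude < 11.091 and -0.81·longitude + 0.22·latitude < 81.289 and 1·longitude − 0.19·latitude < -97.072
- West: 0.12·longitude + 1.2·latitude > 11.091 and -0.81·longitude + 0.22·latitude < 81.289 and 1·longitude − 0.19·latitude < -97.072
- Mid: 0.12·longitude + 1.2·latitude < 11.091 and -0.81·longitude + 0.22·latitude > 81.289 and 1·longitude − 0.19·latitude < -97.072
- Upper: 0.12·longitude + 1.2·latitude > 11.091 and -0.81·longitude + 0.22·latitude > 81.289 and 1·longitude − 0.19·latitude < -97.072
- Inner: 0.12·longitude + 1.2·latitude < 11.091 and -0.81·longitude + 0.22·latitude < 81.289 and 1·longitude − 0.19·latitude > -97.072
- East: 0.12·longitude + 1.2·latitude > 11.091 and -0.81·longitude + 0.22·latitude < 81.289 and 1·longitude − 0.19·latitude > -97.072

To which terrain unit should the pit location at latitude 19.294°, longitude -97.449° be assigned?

Upper

0.12·-97.449 + 1.2·19.294 = 11.459, which is > 11.091
-0.81·-97.449 + 0.22·19.294 = 83.178, which is > 81.289
1·-97.449 − 0.19·19.294 = -101.115, which is < -97.072
This sign pattern matches Upper.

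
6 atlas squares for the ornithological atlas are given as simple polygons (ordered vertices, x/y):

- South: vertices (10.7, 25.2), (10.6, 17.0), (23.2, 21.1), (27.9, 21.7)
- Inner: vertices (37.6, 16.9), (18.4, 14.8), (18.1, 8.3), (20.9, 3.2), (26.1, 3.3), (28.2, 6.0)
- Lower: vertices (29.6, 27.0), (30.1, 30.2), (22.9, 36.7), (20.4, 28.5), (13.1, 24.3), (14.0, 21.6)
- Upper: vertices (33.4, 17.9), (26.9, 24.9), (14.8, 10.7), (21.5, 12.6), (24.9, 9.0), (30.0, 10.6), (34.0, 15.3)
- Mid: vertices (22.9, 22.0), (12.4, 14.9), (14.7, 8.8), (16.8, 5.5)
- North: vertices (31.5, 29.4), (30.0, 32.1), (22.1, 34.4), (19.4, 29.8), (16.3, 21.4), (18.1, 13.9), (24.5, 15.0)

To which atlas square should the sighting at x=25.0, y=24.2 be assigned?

North

Cast a ray rightward from (25.0, 24.2). For each polygon, the edges (by vertex number in listed order) whose endpoints lie on opposite sides of y = 24.2, where each meets that height, and whether that is right or left of the point:
South: 1–2 at x≈10.69 (left), 4–1 at x≈15.61 (left) → 0 crossings.
Inner: no edge straddles that height → 0 crossings.
Lower: 5–6 at x≈13.13 (left), 6–1 at x≈21.51 (left) → 0 crossings.
Upper: 1–2 at x≈27.55 (right), 2–3 at x≈26.30 (right) → 2 crossings.
Mid: no edge straddles that height → 0 crossings.
North: 4–5 at x≈17.33 (left), 7–1 at x≈28.97 (right) → 1 crossing.
Only North has an odd count, so the point is inside North.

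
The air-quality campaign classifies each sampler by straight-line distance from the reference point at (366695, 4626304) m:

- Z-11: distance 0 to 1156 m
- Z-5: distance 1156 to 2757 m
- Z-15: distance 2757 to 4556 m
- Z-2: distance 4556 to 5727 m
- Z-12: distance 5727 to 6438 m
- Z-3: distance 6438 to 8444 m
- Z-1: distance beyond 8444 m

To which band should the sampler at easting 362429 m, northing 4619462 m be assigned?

Z-3

Distance = √((362429−366695)² + (4619462−4626304)²) = √(18198756.000 + 46812964.000) = 8062.985 m.
6438 ≤ 8062.985 < 8444 → Z-3.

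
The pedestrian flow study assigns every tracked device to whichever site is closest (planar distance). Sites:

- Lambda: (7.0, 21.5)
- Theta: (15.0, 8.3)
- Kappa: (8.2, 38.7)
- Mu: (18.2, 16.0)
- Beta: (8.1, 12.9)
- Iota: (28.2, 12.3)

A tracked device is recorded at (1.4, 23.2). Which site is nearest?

Lambda

Squared distances to each site:
Lambda: 34.250; Theta: 406.970; Kappa: 286.490; Mu: 334.080; Beta: 150.980; Iota: 837.050.
Minimum at Lambda.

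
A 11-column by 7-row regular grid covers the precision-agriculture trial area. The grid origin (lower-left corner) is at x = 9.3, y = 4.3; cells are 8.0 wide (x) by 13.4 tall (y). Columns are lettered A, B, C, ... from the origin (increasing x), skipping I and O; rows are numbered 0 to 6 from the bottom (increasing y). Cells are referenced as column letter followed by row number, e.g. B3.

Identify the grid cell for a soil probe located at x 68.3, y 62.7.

Column index: ⌊(68.3 − 9.3) / 8.0⌋ = ⌊7.375⌋ = 7 → column H
Row offset from origin: ⌊(62.7 − 4.3) / 13.4⌋ = ⌊4.358⌋ = 4 → row 4

H4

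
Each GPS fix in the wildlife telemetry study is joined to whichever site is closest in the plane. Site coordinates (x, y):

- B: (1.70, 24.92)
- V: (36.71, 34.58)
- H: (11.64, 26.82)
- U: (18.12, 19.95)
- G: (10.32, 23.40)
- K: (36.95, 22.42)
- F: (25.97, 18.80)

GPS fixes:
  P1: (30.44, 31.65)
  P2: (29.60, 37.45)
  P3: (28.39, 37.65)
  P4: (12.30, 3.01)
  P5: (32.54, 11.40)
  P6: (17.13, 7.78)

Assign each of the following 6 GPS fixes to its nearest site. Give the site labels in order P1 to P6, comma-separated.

P1 → V (d²=47.90)
P2 → V (d²=58.79)
P3 → V (d²=78.65)
P4 → U (d²=320.84)
P5 → F (d²=97.92)
P6 → U (d²=149.09)

V, V, V, U, F, U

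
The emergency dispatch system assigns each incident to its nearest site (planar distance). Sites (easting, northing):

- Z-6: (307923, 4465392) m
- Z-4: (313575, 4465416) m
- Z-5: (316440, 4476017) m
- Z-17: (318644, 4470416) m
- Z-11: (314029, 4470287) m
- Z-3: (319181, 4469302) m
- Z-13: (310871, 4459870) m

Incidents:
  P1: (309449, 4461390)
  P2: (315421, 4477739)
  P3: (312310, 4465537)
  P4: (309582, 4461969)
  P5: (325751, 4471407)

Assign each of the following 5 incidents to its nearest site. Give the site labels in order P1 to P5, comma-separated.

Z-13, Z-5, Z-4, Z-13, Z-3

P1 → Z-13 (d²=4332484.00)
P2 → Z-5 (d²=4003645.00)
P3 → Z-4 (d²=1614866.00)
P4 → Z-13 (d²=6067322.00)
P5 → Z-3 (d²=47595925.00)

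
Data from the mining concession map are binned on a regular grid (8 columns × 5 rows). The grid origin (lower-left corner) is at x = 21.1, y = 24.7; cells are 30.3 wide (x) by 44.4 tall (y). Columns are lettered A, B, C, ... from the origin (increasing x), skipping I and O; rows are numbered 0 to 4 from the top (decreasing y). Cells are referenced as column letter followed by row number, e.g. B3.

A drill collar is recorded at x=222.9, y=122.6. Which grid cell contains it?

Column index: ⌊(222.9 − 21.1) / 30.3⌋ = ⌊6.660⌋ = 6 → column G
Row offset from origin: ⌊(122.6 − 24.7) / 44.4⌋ = ⌊2.205⌋ = 2 → row 2 (counted from top)

G2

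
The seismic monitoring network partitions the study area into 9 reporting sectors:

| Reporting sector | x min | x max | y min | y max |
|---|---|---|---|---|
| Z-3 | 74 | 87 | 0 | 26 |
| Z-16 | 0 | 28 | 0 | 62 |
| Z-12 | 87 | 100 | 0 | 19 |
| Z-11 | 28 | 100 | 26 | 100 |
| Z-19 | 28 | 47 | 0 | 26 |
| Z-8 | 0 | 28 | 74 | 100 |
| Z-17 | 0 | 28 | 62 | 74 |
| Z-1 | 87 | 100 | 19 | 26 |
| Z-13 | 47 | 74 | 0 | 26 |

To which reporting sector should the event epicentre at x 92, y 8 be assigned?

The point has x = 92 and y = 8.
Only Z-12 satisfies 87 ≤ x ≤ 100 and 0 ≤ y ≤ 19.

Z-12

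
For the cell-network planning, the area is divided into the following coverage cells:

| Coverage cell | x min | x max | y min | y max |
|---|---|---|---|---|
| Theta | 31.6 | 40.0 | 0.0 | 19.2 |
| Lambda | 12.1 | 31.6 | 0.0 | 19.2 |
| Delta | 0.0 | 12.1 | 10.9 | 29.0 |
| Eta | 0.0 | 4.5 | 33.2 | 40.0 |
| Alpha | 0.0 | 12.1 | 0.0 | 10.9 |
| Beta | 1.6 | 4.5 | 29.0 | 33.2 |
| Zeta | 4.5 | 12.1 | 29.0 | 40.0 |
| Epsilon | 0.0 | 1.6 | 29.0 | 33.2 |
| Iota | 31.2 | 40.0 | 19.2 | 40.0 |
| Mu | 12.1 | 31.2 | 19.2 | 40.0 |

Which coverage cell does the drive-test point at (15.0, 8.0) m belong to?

The point has x = 15.0 and y = 8.0.
Only Lambda satisfies 12.1 ≤ x ≤ 31.6 and 0.0 ≤ y ≤ 19.2.

Lambda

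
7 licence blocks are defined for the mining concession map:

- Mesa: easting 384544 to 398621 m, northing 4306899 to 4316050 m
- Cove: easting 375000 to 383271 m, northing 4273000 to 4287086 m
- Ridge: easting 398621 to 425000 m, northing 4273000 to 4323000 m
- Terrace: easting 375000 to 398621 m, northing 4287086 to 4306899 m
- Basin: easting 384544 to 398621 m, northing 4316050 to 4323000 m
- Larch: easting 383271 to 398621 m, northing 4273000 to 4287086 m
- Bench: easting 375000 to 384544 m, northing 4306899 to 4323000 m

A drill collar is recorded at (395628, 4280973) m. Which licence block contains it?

The point has easting = 395628 and northing = 4280973.
Only Larch satisfies 383271 ≤ easting ≤ 398621 and 4273000 ≤ northing ≤ 4287086.

Larch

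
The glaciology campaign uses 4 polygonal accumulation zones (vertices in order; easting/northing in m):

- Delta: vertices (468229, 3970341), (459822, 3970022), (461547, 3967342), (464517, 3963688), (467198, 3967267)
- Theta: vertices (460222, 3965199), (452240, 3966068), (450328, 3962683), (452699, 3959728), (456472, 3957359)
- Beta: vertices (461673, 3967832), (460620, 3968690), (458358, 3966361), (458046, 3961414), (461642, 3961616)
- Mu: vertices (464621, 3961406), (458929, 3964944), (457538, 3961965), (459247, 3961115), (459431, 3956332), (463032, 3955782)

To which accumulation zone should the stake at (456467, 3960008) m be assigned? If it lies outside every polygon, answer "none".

Cast a ray rightward from (456467, 3960008). For each polygon, the edges (by vertex number in listed order) whose endpoints lie on opposite sides of northing = 3960008, where each meets that height, and whether that is right or left of the point:
Delta: no edge straddles that height → 0 crossings.
Theta: 3–4 at easting≈452474.3 (left), 5–1 at easting≈457739.1 (right) → 1 crossing.
Beta: no edge straddles that height → 0 crossings.
Mu: 4–5 at easting≈459289.6 (right), 6–1 at easting≈464226.0 (right) → 2 crossings.
Only Theta has an odd count, so the point is inside Theta.

Theta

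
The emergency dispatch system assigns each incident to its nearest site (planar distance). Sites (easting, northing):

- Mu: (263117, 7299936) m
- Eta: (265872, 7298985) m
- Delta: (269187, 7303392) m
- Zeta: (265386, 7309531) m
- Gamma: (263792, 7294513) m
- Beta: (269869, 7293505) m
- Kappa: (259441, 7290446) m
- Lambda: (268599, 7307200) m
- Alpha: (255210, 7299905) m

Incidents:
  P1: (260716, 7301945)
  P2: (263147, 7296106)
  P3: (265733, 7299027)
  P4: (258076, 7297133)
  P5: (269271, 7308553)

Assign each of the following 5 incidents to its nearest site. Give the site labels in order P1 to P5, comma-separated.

P1 → Mu (d²=9800882.00)
P2 → Gamma (d²=2953674.00)
P3 → Eta (d²=21085.00)
P4 → Alpha (d²=15897940.00)
P5 → Lambda (d²=2282193.00)

Mu, Gamma, Eta, Alpha, Lambda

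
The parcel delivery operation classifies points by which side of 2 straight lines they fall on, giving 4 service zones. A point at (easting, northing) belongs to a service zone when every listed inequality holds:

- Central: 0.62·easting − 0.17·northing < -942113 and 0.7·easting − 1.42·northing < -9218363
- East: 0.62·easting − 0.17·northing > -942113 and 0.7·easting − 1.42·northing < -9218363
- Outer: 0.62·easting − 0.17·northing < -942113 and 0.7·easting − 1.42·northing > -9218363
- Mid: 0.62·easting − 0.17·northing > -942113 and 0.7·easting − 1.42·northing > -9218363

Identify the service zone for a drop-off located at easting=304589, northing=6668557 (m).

0.62·304589 − 0.17·6668557 = -944809.510, which is < -942113
0.7·304589 − 1.42·6668557 = -9256138.640, which is < -9218363
This sign pattern matches Central.

Central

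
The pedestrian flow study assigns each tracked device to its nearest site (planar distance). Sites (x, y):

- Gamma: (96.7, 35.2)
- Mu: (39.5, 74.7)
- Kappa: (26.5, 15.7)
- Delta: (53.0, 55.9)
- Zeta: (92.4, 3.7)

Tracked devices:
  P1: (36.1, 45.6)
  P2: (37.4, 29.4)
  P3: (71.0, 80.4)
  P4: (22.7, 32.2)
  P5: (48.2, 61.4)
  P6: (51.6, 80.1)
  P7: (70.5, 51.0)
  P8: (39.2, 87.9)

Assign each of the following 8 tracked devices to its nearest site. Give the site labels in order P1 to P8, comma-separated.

Delta, Kappa, Delta, Kappa, Delta, Mu, Delta, Mu

P1 → Delta (d²=391.70)
P2 → Kappa (d²=306.50)
P3 → Delta (d²=924.25)
P4 → Kappa (d²=286.69)
P5 → Delta (d²=53.29)
P6 → Mu (d²=175.57)
P7 → Delta (d²=330.26)
P8 → Mu (d²=174.33)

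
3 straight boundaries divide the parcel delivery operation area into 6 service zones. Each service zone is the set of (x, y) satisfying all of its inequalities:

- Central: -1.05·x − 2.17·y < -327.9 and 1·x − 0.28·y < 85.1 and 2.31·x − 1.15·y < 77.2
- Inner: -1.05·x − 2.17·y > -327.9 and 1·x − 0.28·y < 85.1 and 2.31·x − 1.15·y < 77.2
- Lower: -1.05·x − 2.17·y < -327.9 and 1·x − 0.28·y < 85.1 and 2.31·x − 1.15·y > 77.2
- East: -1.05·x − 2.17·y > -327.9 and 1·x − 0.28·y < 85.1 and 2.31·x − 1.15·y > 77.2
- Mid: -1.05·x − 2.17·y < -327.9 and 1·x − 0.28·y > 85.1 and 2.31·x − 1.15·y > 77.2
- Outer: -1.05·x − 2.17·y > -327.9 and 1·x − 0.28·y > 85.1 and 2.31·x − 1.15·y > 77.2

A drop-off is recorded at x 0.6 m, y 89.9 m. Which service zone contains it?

Inner

-1.05·0.6 − 2.17·89.9 = -195.713, which is > -327.9
1·0.6 − 0.28·89.9 = -24.572, which is < 85.1
2.31·0.6 − 1.15·89.9 = -101.999, which is < 77.2
This sign pattern matches Inner.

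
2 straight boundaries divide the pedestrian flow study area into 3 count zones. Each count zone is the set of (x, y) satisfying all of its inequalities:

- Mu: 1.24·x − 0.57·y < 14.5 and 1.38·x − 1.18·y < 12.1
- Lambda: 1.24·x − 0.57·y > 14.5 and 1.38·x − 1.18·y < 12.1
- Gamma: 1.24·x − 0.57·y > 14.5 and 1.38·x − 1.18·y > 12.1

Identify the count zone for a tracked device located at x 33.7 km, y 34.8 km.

Lambda

1.24·33.7 − 0.57·34.8 = 21.952, which is > 14.5
1.38·33.7 − 1.18·34.8 = 5.442, which is < 12.1
This sign pattern matches Lambda.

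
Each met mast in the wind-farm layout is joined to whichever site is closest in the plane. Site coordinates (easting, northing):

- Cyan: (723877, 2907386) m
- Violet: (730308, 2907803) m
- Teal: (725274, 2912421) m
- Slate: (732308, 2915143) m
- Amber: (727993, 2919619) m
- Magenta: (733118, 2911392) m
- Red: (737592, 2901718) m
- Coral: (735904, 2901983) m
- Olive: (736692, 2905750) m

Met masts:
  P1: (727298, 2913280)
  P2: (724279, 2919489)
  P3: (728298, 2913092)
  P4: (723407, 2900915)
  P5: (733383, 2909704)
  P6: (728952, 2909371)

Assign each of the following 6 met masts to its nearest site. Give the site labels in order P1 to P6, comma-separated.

Teal, Amber, Teal, Cyan, Magenta, Violet

P1 → Teal (d²=4834457.00)
P2 → Amber (d²=13810696.00)
P3 → Teal (d²=9594817.00)
P4 → Cyan (d²=42094741.00)
P5 → Magenta (d²=2919569.00)
P6 → Violet (d²=4297360.00)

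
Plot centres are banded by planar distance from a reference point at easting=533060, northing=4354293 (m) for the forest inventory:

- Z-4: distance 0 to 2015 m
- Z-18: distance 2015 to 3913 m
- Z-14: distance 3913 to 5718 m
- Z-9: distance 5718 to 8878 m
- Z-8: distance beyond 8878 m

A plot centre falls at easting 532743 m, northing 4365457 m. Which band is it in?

Z-8

Distance = √((532743−533060)² + (4365457−4354293)²) = √(100489.000 + 124634896.000) = 11168.500 m.
8878 ≤ 11168.500 < ∞ → Z-8.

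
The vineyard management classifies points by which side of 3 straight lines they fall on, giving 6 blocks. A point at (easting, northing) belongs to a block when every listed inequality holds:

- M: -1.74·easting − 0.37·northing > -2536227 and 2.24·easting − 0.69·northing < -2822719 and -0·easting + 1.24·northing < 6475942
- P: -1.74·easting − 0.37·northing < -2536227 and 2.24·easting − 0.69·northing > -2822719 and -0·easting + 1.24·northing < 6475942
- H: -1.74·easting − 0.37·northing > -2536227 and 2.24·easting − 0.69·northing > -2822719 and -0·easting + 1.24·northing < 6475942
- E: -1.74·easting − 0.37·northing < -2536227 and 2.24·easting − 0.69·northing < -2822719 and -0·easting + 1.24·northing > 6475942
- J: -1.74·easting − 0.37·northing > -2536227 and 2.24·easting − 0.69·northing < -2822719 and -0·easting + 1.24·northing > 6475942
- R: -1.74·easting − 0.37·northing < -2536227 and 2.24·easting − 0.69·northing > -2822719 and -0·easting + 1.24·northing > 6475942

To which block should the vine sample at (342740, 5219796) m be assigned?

-1.74·342740 − 0.37·5219796 = -2527692.120, which is > -2536227
2.24·342740 − 0.69·5219796 = -2833921.640, which is < -2822719
-0·342740 + 1.24·5219796 = 6472547.040, which is < 6475942
This sign pattern matches M.

M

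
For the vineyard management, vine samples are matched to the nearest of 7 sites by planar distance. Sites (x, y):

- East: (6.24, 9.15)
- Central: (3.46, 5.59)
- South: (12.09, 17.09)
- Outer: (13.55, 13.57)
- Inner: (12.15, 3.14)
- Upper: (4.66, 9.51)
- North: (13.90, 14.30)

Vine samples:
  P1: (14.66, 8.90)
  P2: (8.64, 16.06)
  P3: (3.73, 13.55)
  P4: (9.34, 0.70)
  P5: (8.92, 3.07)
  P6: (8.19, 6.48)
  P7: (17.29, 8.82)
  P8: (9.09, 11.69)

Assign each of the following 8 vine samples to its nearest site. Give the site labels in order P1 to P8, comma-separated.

Outer, South, Upper, Inner, Inner, East, Outer, East

P1 → Outer (d²=23.04)
P2 → South (d²=12.96)
P3 → Upper (d²=17.19)
P4 → Inner (d²=13.85)
P5 → Inner (d²=10.44)
P6 → East (d²=10.93)
P7 → Outer (d²=36.55)
P8 → East (d²=14.57)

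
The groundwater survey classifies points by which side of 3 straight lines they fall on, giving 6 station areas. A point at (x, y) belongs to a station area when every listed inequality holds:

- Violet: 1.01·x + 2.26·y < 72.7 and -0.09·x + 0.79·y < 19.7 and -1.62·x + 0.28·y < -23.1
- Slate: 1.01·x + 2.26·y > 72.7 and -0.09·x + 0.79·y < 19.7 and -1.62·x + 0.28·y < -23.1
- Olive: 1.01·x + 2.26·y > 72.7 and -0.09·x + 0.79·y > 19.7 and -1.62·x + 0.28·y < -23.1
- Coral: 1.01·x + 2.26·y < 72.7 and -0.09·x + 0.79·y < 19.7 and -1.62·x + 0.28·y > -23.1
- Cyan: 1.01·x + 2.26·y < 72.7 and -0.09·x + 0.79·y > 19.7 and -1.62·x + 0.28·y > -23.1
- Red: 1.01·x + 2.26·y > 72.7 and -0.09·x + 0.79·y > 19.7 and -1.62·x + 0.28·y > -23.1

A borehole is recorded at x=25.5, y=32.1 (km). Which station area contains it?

1.01·25.5 + 2.26·32.1 = 98.301, which is > 72.7
-0.09·25.5 + 0.79·32.1 = 23.064, which is > 19.7
-1.62·25.5 + 0.28·32.1 = -32.322, which is < -23.1
This sign pattern matches Olive.

Olive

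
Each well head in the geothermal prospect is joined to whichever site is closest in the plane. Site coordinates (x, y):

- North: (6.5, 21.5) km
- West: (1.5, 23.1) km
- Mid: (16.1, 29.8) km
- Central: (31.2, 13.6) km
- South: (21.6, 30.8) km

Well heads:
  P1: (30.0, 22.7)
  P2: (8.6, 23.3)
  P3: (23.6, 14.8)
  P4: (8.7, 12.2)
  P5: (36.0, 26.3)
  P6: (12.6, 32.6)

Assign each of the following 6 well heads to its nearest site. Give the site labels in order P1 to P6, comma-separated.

Central, North, Central, North, Central, Mid

P1 → Central (d²=84.25)
P2 → North (d²=7.65)
P3 → Central (d²=59.20)
P4 → North (d²=91.33)
P5 → Central (d²=184.33)
P6 → Mid (d²=20.09)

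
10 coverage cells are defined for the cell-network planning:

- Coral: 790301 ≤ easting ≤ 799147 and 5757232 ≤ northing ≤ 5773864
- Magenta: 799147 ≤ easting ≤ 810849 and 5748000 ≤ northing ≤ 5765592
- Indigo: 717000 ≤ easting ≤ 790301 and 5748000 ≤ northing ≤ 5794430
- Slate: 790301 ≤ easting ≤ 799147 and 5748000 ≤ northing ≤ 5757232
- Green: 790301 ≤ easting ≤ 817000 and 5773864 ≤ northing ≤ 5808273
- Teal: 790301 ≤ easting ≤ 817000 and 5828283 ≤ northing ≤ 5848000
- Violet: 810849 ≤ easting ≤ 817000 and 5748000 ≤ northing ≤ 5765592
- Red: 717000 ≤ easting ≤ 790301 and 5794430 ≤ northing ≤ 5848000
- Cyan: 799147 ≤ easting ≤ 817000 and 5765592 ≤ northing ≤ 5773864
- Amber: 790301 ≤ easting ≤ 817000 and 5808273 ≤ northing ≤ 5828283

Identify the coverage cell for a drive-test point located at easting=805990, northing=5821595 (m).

The point has easting = 805990 and northing = 5821595.
Only Amber satisfies 790301 ≤ easting ≤ 817000 and 5808273 ≤ northing ≤ 5828283.

Amber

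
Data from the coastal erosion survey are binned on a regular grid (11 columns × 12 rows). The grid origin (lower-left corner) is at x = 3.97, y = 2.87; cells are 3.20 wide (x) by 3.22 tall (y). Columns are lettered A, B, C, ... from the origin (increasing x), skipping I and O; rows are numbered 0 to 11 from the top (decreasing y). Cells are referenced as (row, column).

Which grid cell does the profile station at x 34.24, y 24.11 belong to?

Column index: ⌊(34.24 − 3.97) / 3.20⌋ = ⌊9.459⌋ = 9 → column K
Row offset from origin: ⌊(24.11 − 2.87) / 3.22⌋ = ⌊6.596⌋ = 6 → row 5 (counted from top)

(5, K)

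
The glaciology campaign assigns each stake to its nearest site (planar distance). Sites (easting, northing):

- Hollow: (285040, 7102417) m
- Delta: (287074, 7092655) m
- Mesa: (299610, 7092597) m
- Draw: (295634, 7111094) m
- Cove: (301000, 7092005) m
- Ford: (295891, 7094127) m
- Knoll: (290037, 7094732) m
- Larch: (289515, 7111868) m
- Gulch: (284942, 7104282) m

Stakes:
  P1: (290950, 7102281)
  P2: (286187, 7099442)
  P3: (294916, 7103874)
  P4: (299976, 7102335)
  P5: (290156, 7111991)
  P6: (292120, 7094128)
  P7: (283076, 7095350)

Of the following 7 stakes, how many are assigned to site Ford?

P1 → Hollow
P2 → Hollow
P3 → Draw
P4 → Ford
P5 → Larch
P6 → Knoll
P7 → Delta
1 of the 7 goes to Ford.

1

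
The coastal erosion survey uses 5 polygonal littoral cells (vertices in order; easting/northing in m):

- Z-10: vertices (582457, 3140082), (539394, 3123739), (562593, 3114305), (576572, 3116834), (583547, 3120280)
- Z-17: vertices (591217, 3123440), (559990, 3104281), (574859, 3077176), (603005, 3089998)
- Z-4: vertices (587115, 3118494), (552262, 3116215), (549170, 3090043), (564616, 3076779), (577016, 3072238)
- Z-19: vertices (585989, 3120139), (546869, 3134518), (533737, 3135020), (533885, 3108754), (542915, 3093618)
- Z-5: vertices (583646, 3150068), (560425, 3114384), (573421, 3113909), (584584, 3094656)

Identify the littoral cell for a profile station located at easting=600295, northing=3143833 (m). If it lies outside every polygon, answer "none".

Cast a ray rightward from (600295, 3143833). For each polygon, the edges (by vertex number in listed order) whose endpoints lie on opposite sides of northing = 3143833, where each meets that height, and whether that is right or left of the point:
Z-10: no edge straddles that height → 0 crossings.
Z-17: no edge straddles that height → 0 crossings.
Z-4: no edge straddles that height → 0 crossings.
Z-19: no edge straddles that height → 0 crossings.
Z-5: 1–2 at easting≈579588.6 (left), 4–1 at easting≈583751.5 (left) → 0 crossings.
All counts are even, so the point lies outside every listed polygon.

none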